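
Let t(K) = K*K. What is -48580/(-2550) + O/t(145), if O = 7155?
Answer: 4158559/214455 ≈ 19.391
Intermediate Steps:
t(K) = K**2
-48580/(-2550) + O/t(145) = -48580/(-2550) + 7155/(145**2) = -48580*(-1/2550) + 7155/21025 = 4858/255 + 7155*(1/21025) = 4858/255 + 1431/4205 = 4158559/214455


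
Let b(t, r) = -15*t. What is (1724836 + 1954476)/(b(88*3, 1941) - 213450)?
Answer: -1839656/108705 ≈ -16.923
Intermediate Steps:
(1724836 + 1954476)/(b(88*3, 1941) - 213450) = (1724836 + 1954476)/(-1320*3 - 213450) = 3679312/(-15*264 - 213450) = 3679312/(-3960 - 213450) = 3679312/(-217410) = 3679312*(-1/217410) = -1839656/108705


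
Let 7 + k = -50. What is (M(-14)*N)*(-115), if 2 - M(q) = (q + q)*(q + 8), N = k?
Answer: -1088130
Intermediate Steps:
k = -57 (k = -7 - 50 = -57)
N = -57
M(q) = 2 - 2*q*(8 + q) (M(q) = 2 - (q + q)*(q + 8) = 2 - 2*q*(8 + q))
(M(-14)*N)*(-115) = ((2 - 16*(-14) - 2*(-14)**2)*(-57))*(-115) = ((2 + 224 - 2*196)*(-57))*(-115) = ((2 + 224 - 392)*(-57))*(-115) = -166*(-57)*(-115) = 9462*(-115) = -1088130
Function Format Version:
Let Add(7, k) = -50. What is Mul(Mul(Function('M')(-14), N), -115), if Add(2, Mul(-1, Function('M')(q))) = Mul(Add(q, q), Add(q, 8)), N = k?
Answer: -1088130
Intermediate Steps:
k = -57 (k = Add(-7, -50) = -57)
N = -57
Function('M')(q) = Add(2, Mul(-2, q, Add(8, q))) (Function('M')(q) = Add(2, Mul(-1, Mul(Add(q, q), Add(q, 8)))) = Add(2, Mul(-1, Mul(Mul(2, q), Add(8, q)))) = Add(2, Mul(-1, Mul(2, q, Add(8, q)))) = Add(2, Mul(-2, q, Add(8, q))))
Mul(Mul(Function('M')(-14), N), -115) = Mul(Mul(Add(2, Mul(-16, -14), Mul(-2, Pow(-14, 2))), -57), -115) = Mul(Mul(Add(2, 224, Mul(-2, 196)), -57), -115) = Mul(Mul(Add(2, 224, -392), -57), -115) = Mul(Mul(-166, -57), -115) = Mul(9462, -115) = -1088130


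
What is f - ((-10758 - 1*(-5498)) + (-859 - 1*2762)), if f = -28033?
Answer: -19152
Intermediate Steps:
f - ((-10758 - 1*(-5498)) + (-859 - 1*2762)) = -28033 - ((-10758 - 1*(-5498)) + (-859 - 1*2762)) = -28033 - ((-10758 + 5498) + (-859 - 2762)) = -28033 - (-5260 - 3621) = -28033 - 1*(-8881) = -28033 + 8881 = -19152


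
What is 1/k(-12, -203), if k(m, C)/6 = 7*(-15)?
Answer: -1/630 ≈ -0.0015873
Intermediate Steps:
k(m, C) = -630 (k(m, C) = 6*(7*(-15)) = 6*(-105) = -630)
1/k(-12, -203) = 1/(-630) = -1/630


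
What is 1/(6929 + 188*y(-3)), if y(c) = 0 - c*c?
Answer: 1/5237 ≈ 0.00019095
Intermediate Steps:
y(c) = -c**2 (y(c) = 0 - c**2 = -c**2)
1/(6929 + 188*y(-3)) = 1/(6929 + 188*(-1*(-3)**2)) = 1/(6929 + 188*(-1*9)) = 1/(6929 + 188*(-9)) = 1/(6929 - 1692) = 1/5237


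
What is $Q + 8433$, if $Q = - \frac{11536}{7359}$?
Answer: $\frac{62046911}{7359} \approx 8431.4$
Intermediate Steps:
$Q = - \frac{11536}{7359}$ ($Q = \left(-11536\right) \frac{1}{7359} = - \frac{11536}{7359} \approx -1.5676$)
$Q + 8433 = - \frac{11536}{7359} + 8433 = \frac{62046911}{7359}$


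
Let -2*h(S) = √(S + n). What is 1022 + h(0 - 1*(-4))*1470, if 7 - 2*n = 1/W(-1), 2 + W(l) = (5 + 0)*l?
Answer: 1022 - 105*√371 ≈ -1000.4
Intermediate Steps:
W(l) = -2 + 5*l (W(l) = -2 + (5 + 0)*l = -2 + 5*l)
n = 25/7 (n = 7/2 - 1/(2*(-2 + 5*(-1))) = 7/2 - 1/(2*(-2 - 5)) = 7/2 - ½/(-7) = 7/2 - ½*(-⅐) = 7/2 + 1/14 = 25/7 ≈ 3.5714)
h(S) = -√(25/7 + S)/2 (h(S) = -√(S + 25/7)/2 = -√(25/7 + S)/2)
1022 + h(0 - 1*(-4))*1470 = 1022 - √(175 + 49*(0 - 1*(-4)))/14*1470 = 1022 - √(175 + 49*(0 + 4))/14*1470 = 1022 - √(175 + 49*4)/14*1470 = 1022 - √(175 + 196)/14*1470 = 1022 - √371/14*1470 = 1022 - 105*√371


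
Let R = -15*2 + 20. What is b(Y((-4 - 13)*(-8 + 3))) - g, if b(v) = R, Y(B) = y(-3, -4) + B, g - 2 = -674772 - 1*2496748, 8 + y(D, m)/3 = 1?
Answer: 3171508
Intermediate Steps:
y(D, m) = -21 (y(D, m) = -24 + 3*1 = -24 + 3 = -21)
g = -3171518 (g = 2 + (-674772 - 1*2496748) = 2 + (-674772 - 2496748) = 2 - 3171520 = -3171518)
R = -10 (R = -30 + 20 = -10)
Y(B) = -21 + B
b(v) = -10
b(Y((-4 - 13)*(-8 + 3))) - g = -10 - 1*(-3171518) = -10 + 3171518 = 3171508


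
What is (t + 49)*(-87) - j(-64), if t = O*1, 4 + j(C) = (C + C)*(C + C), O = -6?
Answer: -20121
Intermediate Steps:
j(C) = -4 + 4*C² (j(C) = -4 + (C + C)*(C + C) = -4 + (2*C)*(2*C) = -4 + 4*C²)
t = -6 (t = -6*1 = -6)
(t + 49)*(-87) - j(-64) = (-6 + 49)*(-87) - (-4 + 4*(-64)²) = 43*(-87) - (-4 + 4*4096) = -3741 - (-4 + 16384) = -3741 - 1*16380 = -3741 - 16380 = -20121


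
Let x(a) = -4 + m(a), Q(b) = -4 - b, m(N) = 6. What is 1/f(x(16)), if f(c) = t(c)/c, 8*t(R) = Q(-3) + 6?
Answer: 16/5 ≈ 3.2000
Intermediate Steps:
t(R) = 5/8 (t(R) = ((-4 - 1*(-3)) + 6)/8 = ((-4 + 3) + 6)/8 = (-1 + 6)/8 = (1/8)*5 = 5/8)
x(a) = 2 (x(a) = -4 + 6 = 2)
f(c) = 5/(8*c)
1/f(x(16)) = 1/((5/8)/2) = 1/((5/8)*(1/2)) = 1/(5/16) = 16/5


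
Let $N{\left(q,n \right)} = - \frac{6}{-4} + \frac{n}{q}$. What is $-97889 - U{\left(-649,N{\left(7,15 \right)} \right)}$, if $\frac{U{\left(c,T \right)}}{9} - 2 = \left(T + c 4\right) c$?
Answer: $- \frac{213358111}{14} \approx -1.524 \cdot 10^{7}$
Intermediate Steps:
$N{\left(q,n \right)} = \frac{3}{2} + \frac{n}{q}$ ($N{\left(q,n \right)} = \left(-6\right) \left(- \frac{1}{4}\right) + \frac{n}{q} = \frac{3}{2} + \frac{n}{q}$)
$U{\left(c,T \right)} = 18 + 9 c \left(T + 4 c\right)$ ($U{\left(c,T \right)} = 18 + 9 \left(T + c 4\right) c = 18 + 9 \left(T + 4 c\right) c = 18 + 9 c \left(T + 4 c\right)$)
$-97889 - U{\left(-649,N{\left(7,15 \right)} \right)} = -97889 - \left(18 + 36 \left(-649\right)^{2} + 9 \left(\frac{3}{2} + \frac{15}{7}\right) \left(-649\right)\right) = -97889 - \left(18 + 36 \cdot 421201 + 9 \left(\frac{3}{2} + 15 \cdot \frac{1}{7}\right) \left(-649\right)\right) = -97889 - \left(18 + 15163236 + 9 \left(\frac{3}{2} + \frac{15}{7}\right) \left(-649\right)\right) = -97889 - \left(18 + 15163236 + 9 \cdot \frac{51}{14} \left(-649\right)\right) = -97889 - \left(18 + 15163236 - \frac{297891}{14}\right) = -97889 - \frac{211987665}{14} = - \frac{213358111}{14}$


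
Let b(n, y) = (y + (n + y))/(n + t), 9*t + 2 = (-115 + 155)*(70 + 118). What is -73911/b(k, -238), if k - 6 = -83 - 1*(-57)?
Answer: 30131051/248 ≈ 1.2150e+5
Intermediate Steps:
t = 2506/3 (t = -2/9 + ((-115 + 155)*(70 + 118))/9 = -2/9 + (40*188)/9 = -2/9 + (1/9)*7520 = -2/9 + 7520/9 = 2506/3 ≈ 835.33)
k = -20 (k = 6 + (-83 - 1*(-57)) = 6 + (-83 + 57) = 6 - 26 = -20)
b(n, y) = (n + 2*y)/(2506/3 + n) (b(n, y) = (y + (n + y))/(n + 2506/3) = (n + 2*y)/(2506/3 + n))
-73911/b(k, -238) = -73911*(2506 + 3*(-20))/(3*(-20 + 2*(-238))) = -73911*(2506 - 60)/(3*(-20 - 476)) = -73911/(3*(-496)/2446) = -73911/(3*(1/2446)*(-496)) = -73911/(-744/1223) = -73911*(-1223/744) = 30131051/248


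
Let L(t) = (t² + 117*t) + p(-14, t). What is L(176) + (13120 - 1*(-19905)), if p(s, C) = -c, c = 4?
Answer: 84589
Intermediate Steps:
p(s, C) = -4 (p(s, C) = -1*4 = -4)
L(t) = -4 + t² + 117*t (L(t) = (t² + 117*t) - 4 = -4 + t² + 117*t)
L(176) + (13120 - 1*(-19905)) = (-4 + 176² + 117*176) + (13120 - 1*(-19905)) = (-4 + 30976 + 20592) + (13120 + 19905) = 51564 + 33025 = 84589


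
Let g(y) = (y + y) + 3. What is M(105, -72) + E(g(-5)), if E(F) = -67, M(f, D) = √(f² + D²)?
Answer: -67 + 3*√1801 ≈ 60.315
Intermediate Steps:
g(y) = 3 + 2*y (g(y) = 2*y + 3 = 3 + 2*y)
M(f, D) = √(D² + f²)
M(105, -72) + E(g(-5)) = √((-72)² + 105²) - 67 = √(5184 + 11025) - 67 = √16209 - 67 = 3*√1801 - 67 = -67 + 3*√1801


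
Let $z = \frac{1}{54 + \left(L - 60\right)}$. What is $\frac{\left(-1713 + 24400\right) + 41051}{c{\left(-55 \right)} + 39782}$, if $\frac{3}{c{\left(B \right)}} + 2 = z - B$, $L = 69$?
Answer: $\frac{212884920}{132872069} \approx 1.6022$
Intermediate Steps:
$z = \frac{1}{63}$ ($z = \frac{1}{54 + \left(69 - 60\right)} = \frac{1}{54 + 9} = \frac{1}{63} \approx 0.015873$)
$c{\left(B \right)} = \frac{3}{- \frac{125}{63} - B}$ ($c{\left(B \right)} = \frac{3}{-2 - \left(- \frac{1}{63} + B\right)} = \frac{3}{- \frac{125}{63} - B}$)
$\frac{\left(-1713 + 24400\right) + 41051}{c{\left(-55 \right)} + 39782} = \frac{\left(-1713 + 24400\right) + 41051}{- \frac{189}{125 + 63 \left(-55\right)} + 39782} = \frac{22687 + 41051}{- \frac{189}{125 - 3465} + 39782} = \frac{63738}{- \frac{189}{-3340} + 39782} = \frac{63738}{\left(-189\right) \left(- \frac{1}{3340}\right) + 39782} = \frac{63738}{\frac{189}{3340} + 39782} = \frac{63738}{\frac{132872069}{3340}} = 63738 \cdot \frac{3340}{132872069} = \frac{212884920}{132872069}$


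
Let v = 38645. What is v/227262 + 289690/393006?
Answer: 4501291425/4961962754 ≈ 0.90716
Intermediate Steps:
v/227262 + 289690/393006 = 38645/227262 + 289690/393006 = 38645*(1/227262) + 289690*(1/393006) = 38645/227262 + 144845/196503 = 4501291425/4961962754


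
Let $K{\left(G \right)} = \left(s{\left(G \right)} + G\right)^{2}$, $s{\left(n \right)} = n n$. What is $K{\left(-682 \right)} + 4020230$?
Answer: $215710391594$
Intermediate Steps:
$s{\left(n \right)} = n^{2}$
$K{\left(G \right)} = \left(G + G^{2}\right)^{2}$ ($K{\left(G \right)} = \left(G^{2} + G\right)^{2} = \left(G + G^{2}\right)^{2}$)
$K{\left(-682 \right)} + 4020230 = \left(-682\right)^{2} \left(1 - 682\right)^{2} + 4020230 = 465124 \left(-681\right)^{2} + 4020230 = 465124 \cdot 463761 + 4020230 = 215706371364 + 4020230 = 215710391594$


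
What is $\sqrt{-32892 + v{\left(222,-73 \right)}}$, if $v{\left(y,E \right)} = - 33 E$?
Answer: $3 i \sqrt{3387} \approx 174.59 i$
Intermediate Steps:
$\sqrt{-32892 + v{\left(222,-73 \right)}} = \sqrt{-32892 - -2409} = \sqrt{-32892 + 2409} = \sqrt{-30483} = 3 i \sqrt{3387}$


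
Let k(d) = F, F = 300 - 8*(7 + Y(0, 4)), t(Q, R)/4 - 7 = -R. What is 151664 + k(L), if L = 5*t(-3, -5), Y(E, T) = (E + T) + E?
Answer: 151876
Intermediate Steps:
Y(E, T) = T + 2*E
t(Q, R) = 28 - 4*R (t(Q, R) = 28 + 4*(-R) = 28 - 4*R)
L = 240 (L = 5*(28 - 4*(-5)) = 5*(28 + 20) = 5*48 = 240)
F = 212 (F = 300 - 8*(7 + (4 + 2*0)) = 300 - 8*(7 + (4 + 0)) = 300 - 8*(7 + 4) = 300 - 8*11 = 300 - 1*88 = 300 - 88 = 212)
k(d) = 212
151664 + k(L) = 151664 + 212 = 151876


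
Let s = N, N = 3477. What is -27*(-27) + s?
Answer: 4206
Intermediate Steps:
s = 3477
-27*(-27) + s = -27*(-27) + 3477 = 729 + 3477 = 4206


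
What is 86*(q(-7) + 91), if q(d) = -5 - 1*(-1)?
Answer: 7482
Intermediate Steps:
q(d) = -4 (q(d) = -5 + 1 = -4)
86*(q(-7) + 91) = 86*(-4 + 91) = 86*87 = 7482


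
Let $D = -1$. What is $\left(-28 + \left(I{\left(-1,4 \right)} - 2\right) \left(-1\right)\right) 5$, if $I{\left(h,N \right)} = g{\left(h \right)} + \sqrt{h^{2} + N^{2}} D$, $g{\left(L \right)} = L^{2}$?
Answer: $-135 + 5 \sqrt{17} \approx -114.38$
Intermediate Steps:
$I{\left(h,N \right)} = h^{2} - \sqrt{N^{2} + h^{2}}$ ($I{\left(h,N \right)} = h^{2} + \sqrt{h^{2} + N^{2}} \left(-1\right) = h^{2} + \sqrt{N^{2} + h^{2}} \left(-1\right) = h^{2} - \sqrt{N^{2} + h^{2}}$)
$\left(-28 + \left(I{\left(-1,4 \right)} - 2\right) \left(-1\right)\right) 5 = \left(-28 + \left(\left(\left(-1\right)^{2} - \sqrt{4^{2} + \left(-1\right)^{2}}\right) - 2\right) \left(-1\right)\right) 5 = \left(-28 + \left(\left(1 - \sqrt{16 + 1}\right) - 2\right) \left(-1\right)\right) 5 = \left(-28 + \left(\left(1 - \sqrt{17}\right) - 2\right) \left(-1\right)\right) 5 = \left(-28 + \left(-1 - \sqrt{17}\right) \left(-1\right)\right) 5 = \left(-28 + \left(1 + \sqrt{17}\right)\right) 5 = \left(-27 + \sqrt{17}\right) 5 = -135 + 5 \sqrt{17}$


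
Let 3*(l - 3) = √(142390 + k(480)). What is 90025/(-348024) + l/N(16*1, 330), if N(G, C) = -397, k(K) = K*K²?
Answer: -36783997/138165528 - √110734390/1191 ≈ -9.1017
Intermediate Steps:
k(K) = K³
l = 3 + √110734390/3 (l = 3 + √(142390 + 480³)/3 = 3 + √(142390 + 110592000)/3 = 3 + √110734390/3 ≈ 3510.7)
90025/(-348024) + l/N(16*1, 330) = 90025/(-348024) + (3 + √110734390/3)/(-397) = 90025*(-1/348024) + (3 + √110734390/3)*(-1/397) = -90025/348024 + (-3/397 - √110734390/1191) = -36783997/138165528 - √110734390/1191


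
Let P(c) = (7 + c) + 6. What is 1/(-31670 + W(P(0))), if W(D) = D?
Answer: -1/31657 ≈ -3.1589e-5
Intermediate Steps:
P(c) = 13 + c
1/(-31670 + W(P(0))) = 1/(-31670 + (13 + 0)) = 1/(-31670 + 13) = 1/(-31657) = -1/31657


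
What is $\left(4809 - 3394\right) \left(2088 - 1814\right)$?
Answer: $387710$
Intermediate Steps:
$\left(4809 - 3394\right) \left(2088 - 1814\right) = 1415 \cdot 274 = 387710$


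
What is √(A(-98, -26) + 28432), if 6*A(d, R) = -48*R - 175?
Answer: √1029990/6 ≈ 169.15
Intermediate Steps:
A(d, R) = -175/6 - 8*R (A(d, R) = (-48*R - 175)/6 = (-175 - 48*R)/6 = -175/6 - 8*R)
√(A(-98, -26) + 28432) = √((-175/6 - 8*(-26)) + 28432) = √((-175/6 + 208) + 28432) = √(1073/6 + 28432) = √(171665/6) = √1029990/6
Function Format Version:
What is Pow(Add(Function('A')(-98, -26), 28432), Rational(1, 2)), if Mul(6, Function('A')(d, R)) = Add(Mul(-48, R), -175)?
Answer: Mul(Rational(1, 6), Pow(1029990, Rational(1, 2))) ≈ 169.15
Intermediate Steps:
Function('A')(d, R) = Add(Rational(-175, 6), Mul(-8, R)) (Function('A')(d, R) = Mul(Rational(1, 6), Add(Mul(-48, R), -175)) = Mul(Rational(1, 6), Add(-175, Mul(-48, R))) = Add(Rational(-175, 6), Mul(-8, R)))
Pow(Add(Function('A')(-98, -26), 28432), Rational(1, 2)) = Pow(Add(Add(Rational(-175, 6), Mul(-8, -26)), 28432), Rational(1, 2)) = Pow(Add(Add(Rational(-175, 6), 208), 28432), Rational(1, 2)) = Pow(Add(Rational(1073, 6), 28432), Rational(1, 2)) = Pow(Rational(171665, 6), Rational(1, 2)) = Mul(Rational(1, 6), Pow(1029990, Rational(1, 2)))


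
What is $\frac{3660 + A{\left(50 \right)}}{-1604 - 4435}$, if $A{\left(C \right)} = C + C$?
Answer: $- \frac{3760}{6039} \approx -0.62262$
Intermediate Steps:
$A{\left(C \right)} = 2 C$
$\frac{3660 + A{\left(50 \right)}}{-1604 - 4435} = \frac{3660 + 2 \cdot 50}{-1604 - 4435} = \frac{3660 + 100}{-6039} = 3760 \left(- \frac{1}{6039}\right) = - \frac{3760}{6039}$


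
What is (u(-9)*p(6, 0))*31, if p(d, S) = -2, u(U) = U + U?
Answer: 1116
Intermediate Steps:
u(U) = 2*U
(u(-9)*p(6, 0))*31 = ((2*(-9))*(-2))*31 = -18*(-2)*31 = 36*31 = 1116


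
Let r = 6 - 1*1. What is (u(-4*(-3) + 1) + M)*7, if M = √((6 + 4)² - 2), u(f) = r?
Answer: 35 + 49*√2 ≈ 104.30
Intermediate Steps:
r = 5 (r = 6 - 1 = 5)
u(f) = 5
M = 7*√2 (M = √(10² - 2) = √(100 - 2) = √98 = 7*√2 ≈ 9.8995)
(u(-4*(-3) + 1) + M)*7 = (5 + 7*√2)*7 = 35 + 49*√2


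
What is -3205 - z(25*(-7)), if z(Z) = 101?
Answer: -3306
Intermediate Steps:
-3205 - z(25*(-7)) = -3205 - 1*101 = -3205 - 101 = -3306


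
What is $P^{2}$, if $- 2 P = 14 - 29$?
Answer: $\frac{225}{4} \approx 56.25$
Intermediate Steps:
$P = \frac{15}{2}$ ($P = - \frac{14 - 29}{2} = \left(- \frac{1}{2}\right) \left(-15\right) = \frac{15}{2} \approx 7.5$)
$P^{2} = \left(\frac{15}{2}\right)^{2} = \frac{225}{4}$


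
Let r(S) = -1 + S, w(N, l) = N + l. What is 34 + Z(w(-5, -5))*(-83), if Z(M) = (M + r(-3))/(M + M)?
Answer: -241/10 ≈ -24.100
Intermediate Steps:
Z(M) = (-4 + M)/(2*M) (Z(M) = (M + (-1 - 3))/(M + M) = (M - 4)/((2*M)) = (-4 + M)*(1/(2*M)) = (-4 + M)/(2*M))
34 + Z(w(-5, -5))*(-83) = 34 + ((-4 + (-5 - 5))/(2*(-5 - 5)))*(-83) = 34 + ((1/2)*(-4 - 10)/(-10))*(-83) = 34 + ((1/2)*(-1/10)*(-14))*(-83) = 34 + (7/10)*(-83) = 34 - 581/10 = -241/10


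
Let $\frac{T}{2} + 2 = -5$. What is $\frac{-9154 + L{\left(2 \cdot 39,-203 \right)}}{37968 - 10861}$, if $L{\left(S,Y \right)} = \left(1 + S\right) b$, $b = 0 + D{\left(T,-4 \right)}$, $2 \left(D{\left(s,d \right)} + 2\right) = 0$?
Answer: $- \frac{9312}{27107} \approx -0.34353$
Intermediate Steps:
$T = -14$ ($T = -4 + 2 \left(-5\right) = -4 - 10 = -14$)
$D{\left(s,d \right)} = -2$ ($D{\left(s,d \right)} = -2 + \frac{1}{2} \cdot 0 = -2 + 0 = -2$)
$b = -2$ ($b = 0 - 2 = -2$)
$L{\left(S,Y \right)} = -2 - 2 S$ ($L{\left(S,Y \right)} = \left(1 + S\right) \left(-2\right) = -2 - 2 S$)
$\frac{-9154 + L{\left(2 \cdot 39,-203 \right)}}{37968 - 10861} = \frac{-9154 - \left(2 + 2 \cdot 2 \cdot 39\right)}{37968 - 10861} = \frac{-9154 - 158}{27107} = \left(-9154 - 158\right) \frac{1}{27107} = \left(-9312\right) \frac{1}{27107} = - \frac{9312}{27107}$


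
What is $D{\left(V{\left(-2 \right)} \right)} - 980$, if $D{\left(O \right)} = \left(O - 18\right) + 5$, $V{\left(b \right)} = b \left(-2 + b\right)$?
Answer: $-985$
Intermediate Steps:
$D{\left(O \right)} = -13 + O$ ($D{\left(O \right)} = \left(-18 + O\right) + 5 = -13 + O$)
$D{\left(V{\left(-2 \right)} \right)} - 980 = \left(-13 - 2 \left(-2 - 2\right)\right) - 980 = \left(-13 - -8\right) - 980 = \left(-13 + 8\right) - 980 = -5 - 980 = -985$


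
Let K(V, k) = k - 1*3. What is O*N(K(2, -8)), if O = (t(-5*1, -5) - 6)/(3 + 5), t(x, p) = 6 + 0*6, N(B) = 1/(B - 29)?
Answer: 0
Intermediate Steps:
K(V, k) = -3 + k (K(V, k) = k - 3 = -3 + k)
N(B) = 1/(-29 + B)
t(x, p) = 6 (t(x, p) = 6 + 0 = 6)
O = 0 (O = (6 - 6)/(3 + 5) = 0/8 = 0*(1/8) = 0)
O*N(K(2, -8)) = 0/(-29 + (-3 - 8)) = 0/(-29 - 11) = 0/(-40) = 0*(-1/40) = 0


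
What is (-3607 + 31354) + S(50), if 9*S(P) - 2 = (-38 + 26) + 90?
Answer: 249803/9 ≈ 27756.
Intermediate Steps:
S(P) = 80/9 (S(P) = 2/9 + ((-38 + 26) + 90)/9 = 2/9 + (-12 + 90)/9 = 2/9 + (⅑)*78 = 2/9 + 26/3 = 80/9)
(-3607 + 31354) + S(50) = (-3607 + 31354) + 80/9 = 27747 + 80/9 = 249803/9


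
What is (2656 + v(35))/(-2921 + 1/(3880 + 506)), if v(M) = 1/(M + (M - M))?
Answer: -407726946/448402675 ≈ -0.90929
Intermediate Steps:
v(M) = 1/M (v(M) = 1/(M + 0) = 1/M)
(2656 + v(35))/(-2921 + 1/(3880 + 506)) = (2656 + 1/35)/(-2921 + 1/(3880 + 506)) = (2656 + 1/35)/(-2921 + 1/4386) = 92961/(35*(-2921 + 1/4386)) = 92961/(35*(-12811505/4386)) = (92961/35)*(-4386/12811505) = -407726946/448402675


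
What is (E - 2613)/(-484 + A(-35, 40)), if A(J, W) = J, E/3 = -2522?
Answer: 3393/173 ≈ 19.613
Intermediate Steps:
E = -7566 (E = 3*(-2522) = -7566)
(E - 2613)/(-484 + A(-35, 40)) = (-7566 - 2613)/(-484 - 35) = -10179/(-519) = -10179*(-1/519) = 3393/173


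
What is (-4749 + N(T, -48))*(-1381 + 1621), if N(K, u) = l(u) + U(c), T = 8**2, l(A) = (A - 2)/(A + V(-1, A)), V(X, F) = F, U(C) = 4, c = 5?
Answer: -1138675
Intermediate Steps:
l(A) = (-2 + A)/(2*A) (l(A) = (A - 2)/(A + A) = (-2 + A)/((2*A)) = (-2 + A)*(1/(2*A)) = (-2 + A)/(2*A))
T = 64
N(K, u) = 4 + (-2 + u)/(2*u) (N(K, u) = (-2 + u)/(2*u) + 4 = 4 + (-2 + u)/(2*u))
(-4749 + N(T, -48))*(-1381 + 1621) = (-4749 + (9/2 - 1/(-48)))*(-1381 + 1621) = (-4749 + (9/2 - 1*(-1/48)))*240 = (-4749 + (9/2 + 1/48))*240 = (-4749 + 217/48)*240 = -227735/48*240 = -1138675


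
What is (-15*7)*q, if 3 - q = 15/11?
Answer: -1890/11 ≈ -171.82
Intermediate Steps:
q = 18/11 (q = 3 - 15/11 = 18/11 ≈ 1.6364)
(-15*7)*q = -15*7*(18/11) = -105*18/11 = -1890/11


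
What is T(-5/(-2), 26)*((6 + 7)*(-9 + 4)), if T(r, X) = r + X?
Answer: -3705/2 ≈ -1852.5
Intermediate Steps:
T(r, X) = X + r
T(-5/(-2), 26)*((6 + 7)*(-9 + 4)) = (26 - 5/(-2))*((6 + 7)*(-9 + 4)) = (26 - 5*(-½))*(13*(-5)) = (26 + 5/2)*(-65) = (57/2)*(-65) = -3705/2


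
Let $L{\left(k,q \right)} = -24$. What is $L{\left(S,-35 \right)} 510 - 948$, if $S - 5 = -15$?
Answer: $-13188$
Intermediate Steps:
$S = -10$ ($S = 5 - 15 = -10$)
$L{\left(S,-35 \right)} 510 - 948 = \left(-24\right) 510 - 948 = -12240 - 948 = -13188$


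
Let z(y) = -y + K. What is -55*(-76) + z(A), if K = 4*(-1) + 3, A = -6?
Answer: 4185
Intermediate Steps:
K = -1 (K = -4 + 3 = -1)
z(y) = -1 - y (z(y) = -y - 1 = -1 - y)
-55*(-76) + z(A) = -55*(-76) + (-1 - 1*(-6)) = 4180 + (-1 + 6) = 4180 + 5 = 4185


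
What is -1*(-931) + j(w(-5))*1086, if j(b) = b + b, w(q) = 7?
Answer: 16135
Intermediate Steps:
j(b) = 2*b
-1*(-931) + j(w(-5))*1086 = -1*(-931) + (2*7)*1086 = 931 + 14*1086 = 931 + 15204 = 16135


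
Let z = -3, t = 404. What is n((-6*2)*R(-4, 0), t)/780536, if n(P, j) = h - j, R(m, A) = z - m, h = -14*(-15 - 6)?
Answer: -55/390268 ≈ -0.00014093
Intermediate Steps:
h = 294 (h = -14*(-21) = 294)
R(m, A) = -3 - m
n(P, j) = 294 - j
n((-6*2)*R(-4, 0), t)/780536 = (294 - 1*404)/780536 = (294 - 404)*(1/780536) = -110*1/780536 = -55/390268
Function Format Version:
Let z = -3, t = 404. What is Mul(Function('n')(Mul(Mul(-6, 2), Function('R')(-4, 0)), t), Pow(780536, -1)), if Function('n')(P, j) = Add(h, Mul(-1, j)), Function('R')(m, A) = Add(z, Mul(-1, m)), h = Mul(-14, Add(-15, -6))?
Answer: Rational(-55, 390268) ≈ -0.00014093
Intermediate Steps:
h = 294 (h = Mul(-14, -21) = 294)
Function('R')(m, A) = Add(-3, Mul(-1, m))
Function('n')(P, j) = Add(294, Mul(-1, j))
Mul(Function('n')(Mul(Mul(-6, 2), Function('R')(-4, 0)), t), Pow(780536, -1)) = Mul(Add(294, Mul(-1, 404)), Pow(780536, -1)) = Mul(Add(294, -404), Rational(1, 780536)) = Mul(-110, Rational(1, 780536)) = Rational(-55, 390268)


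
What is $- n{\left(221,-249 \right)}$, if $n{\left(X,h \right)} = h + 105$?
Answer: $144$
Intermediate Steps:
$n{\left(X,h \right)} = 105 + h$
$- n{\left(221,-249 \right)} = - (105 - 249) = \left(-1\right) \left(-144\right) = 144$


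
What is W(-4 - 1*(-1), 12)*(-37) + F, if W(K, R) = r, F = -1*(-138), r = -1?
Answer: 175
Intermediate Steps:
F = 138
W(K, R) = -1
W(-4 - 1*(-1), 12)*(-37) + F = -1*(-37) + 138 = 37 + 138 = 175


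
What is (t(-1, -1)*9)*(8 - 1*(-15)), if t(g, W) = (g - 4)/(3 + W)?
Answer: -1035/2 ≈ -517.50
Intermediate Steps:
t(g, W) = (-4 + g)/(3 + W)
(t(-1, -1)*9)*(8 - 1*(-15)) = (((-4 - 1)/(3 - 1))*9)*(8 - 1*(-15)) = ((-5/2)*9)*(8 + 15) = (((½)*(-5))*9)*23 = -5/2*9*23 = -45/2*23 = -1035/2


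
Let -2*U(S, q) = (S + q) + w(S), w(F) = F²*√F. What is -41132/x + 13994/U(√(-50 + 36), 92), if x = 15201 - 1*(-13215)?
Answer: (-199772788 + 143962*(-14)^(¼) - 10283*I*√14)/(7104*(92 - 14*(-14)^(¼) + I*√14)) ≈ -369.18 - 77.772*I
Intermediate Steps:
w(F) = F^(5/2)
x = 28416 (x = 15201 + 13215 = 28416)
U(S, q) = -S/2 - q/2 - S^(5/2)/2 (U(S, q) = -((S + q) + S^(5/2))/2 = -(S + q + S^(5/2))/2 = -S/2 - q/2 - S^(5/2)/2)
-41132/x + 13994/U(√(-50 + 36), 92) = -41132/28416 + 13994/(-√(-50 + 36)/2 - ½*92 - (-50 + 36)^(5/4)/2) = -41132*1/28416 + 13994/(-I*√14/2 - 46 - (-14*(-14)^(¼))/2) = -10283/7104 + 13994/(-I*√14/2 - 46 - 14*14^(¼)*(-√I)/2) = -10283/7104 + 13994/(-I*√14/2 - 46 - 7*14^(¼)*(-√I)) = -10283/7104 + 13994/(-I*√14/2 - 46 + 7*14^(¼)*√I) = -10283/7104 + 13994/(-46 + 7*14^(¼)*√I - I*√14/2)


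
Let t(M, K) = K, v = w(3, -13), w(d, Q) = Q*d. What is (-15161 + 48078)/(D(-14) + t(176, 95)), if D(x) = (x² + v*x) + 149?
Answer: 32917/986 ≈ 33.384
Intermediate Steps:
v = -39 (v = -13*3 = -39)
D(x) = 149 + x² - 39*x (D(x) = (x² - 39*x) + 149 = 149 + x² - 39*x)
(-15161 + 48078)/(D(-14) + t(176, 95)) = (-15161 + 48078)/((149 + (-14)² - 39*(-14)) + 95) = 32917/((149 + 196 + 546) + 95) = 32917/(891 + 95) = 32917/986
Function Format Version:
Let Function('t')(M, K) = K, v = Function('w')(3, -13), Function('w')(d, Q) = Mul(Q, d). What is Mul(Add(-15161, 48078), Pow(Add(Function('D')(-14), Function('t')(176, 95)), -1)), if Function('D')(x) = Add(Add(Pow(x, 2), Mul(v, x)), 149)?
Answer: Rational(32917, 986) ≈ 33.384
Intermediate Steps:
v = -39 (v = Mul(-13, 3) = -39)
Function('D')(x) = Add(149, Pow(x, 2), Mul(-39, x)) (Function('D')(x) = Add(Add(Pow(x, 2), Mul(-39, x)), 149) = Add(149, Pow(x, 2), Mul(-39, x)))
Mul(Add(-15161, 48078), Pow(Add(Function('D')(-14), Function('t')(176, 95)), -1)) = Mul(Add(-15161, 48078), Pow(Add(Add(149, Pow(-14, 2), Mul(-39, -14)), 95), -1)) = Mul(32917, Pow(Add(Add(149, 196, 546), 95), -1)) = Mul(32917, Pow(Add(891, 95), -1)) = Mul(32917, Pow(986, -1)) = Mul(32917, Rational(1, 986)) = Rational(32917, 986)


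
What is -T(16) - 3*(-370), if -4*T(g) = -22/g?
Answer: 35509/32 ≈ 1109.7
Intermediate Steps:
T(g) = 11/(2*g) (T(g) = -(-11)/(2*g) = 11/(2*g))
-T(16) - 3*(-370) = -11/(2*16) - 3*(-370) = -11/(2*16) + 1110 = -1*11/32 + 1110 = -11/32 + 1110 = 35509/32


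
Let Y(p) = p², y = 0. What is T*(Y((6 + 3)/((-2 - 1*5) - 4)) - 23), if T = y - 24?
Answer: 64848/121 ≈ 535.93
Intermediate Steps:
T = -24 (T = 0 - 24 = -24)
T*(Y((6 + 3)/((-2 - 1*5) - 4)) - 23) = -24*(((6 + 3)/((-2 - 1*5) - 4))² - 23) = -24*((9/((-2 - 5) - 4))² - 23) = -24*((9/(-7 - 4))² - 23) = -24*((9/(-11))² - 23) = -24*((9*(-1/11))² - 23) = -24*((-9/11)² - 23) = -24*(81/121 - 23) = -24*(-2702/121) = 64848/121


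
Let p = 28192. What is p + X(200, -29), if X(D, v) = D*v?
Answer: 22392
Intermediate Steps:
p + X(200, -29) = 28192 + 200*(-29) = 28192 - 5800 = 22392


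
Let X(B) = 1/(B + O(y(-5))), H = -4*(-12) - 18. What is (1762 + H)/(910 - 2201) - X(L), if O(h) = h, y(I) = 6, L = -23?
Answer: -29173/21947 ≈ -1.3292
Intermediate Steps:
H = 30 (H = 48 - 18 = 30)
X(B) = 1/(6 + B) (X(B) = 1/(B + 6) = 1/(6 + B))
(1762 + H)/(910 - 2201) - X(L) = (1762 + 30)/(910 - 2201) - 1/(6 - 23) = 1792/(-1291) - 1/(-17) = 1792*(-1/1291) - 1*(-1/17) = -1792/1291 + 1/17 = -29173/21947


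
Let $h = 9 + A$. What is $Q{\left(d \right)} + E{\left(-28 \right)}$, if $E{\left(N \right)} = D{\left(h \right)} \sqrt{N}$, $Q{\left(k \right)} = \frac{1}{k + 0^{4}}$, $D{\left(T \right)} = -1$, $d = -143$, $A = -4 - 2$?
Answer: $- \frac{1}{143} - 2 i \sqrt{7} \approx -0.006993 - 5.2915 i$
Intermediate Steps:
$A = -6$ ($A = -4 - 2 = -6$)
$h = 3$ ($h = 9 - 6 = 3$)
$Q{\left(k \right)} = \frac{1}{k}$ ($Q{\left(k \right)} = \frac{1}{k + 0} = \frac{1}{k}$)
$E{\left(N \right)} = - \sqrt{N}$
$Q{\left(d \right)} + E{\left(-28 \right)} = \frac{1}{-143} - \sqrt{-28} = - \frac{1}{143} - 2 i \sqrt{7}$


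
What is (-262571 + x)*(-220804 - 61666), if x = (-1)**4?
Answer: 74168147900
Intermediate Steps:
x = 1
(-262571 + x)*(-220804 - 61666) = (-262571 + 1)*(-220804 - 61666) = -262570*(-282470) = 74168147900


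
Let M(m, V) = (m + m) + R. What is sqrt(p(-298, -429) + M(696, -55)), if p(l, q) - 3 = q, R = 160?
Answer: sqrt(1126) ≈ 33.556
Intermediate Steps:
p(l, q) = 3 + q
M(m, V) = 160 + 2*m (M(m, V) = (m + m) + 160 = 2*m + 160 = 160 + 2*m)
sqrt(p(-298, -429) + M(696, -55)) = sqrt((3 - 429) + (160 + 2*696)) = sqrt(-426 + (160 + 1392)) = sqrt(-426 + 1552) = sqrt(1126)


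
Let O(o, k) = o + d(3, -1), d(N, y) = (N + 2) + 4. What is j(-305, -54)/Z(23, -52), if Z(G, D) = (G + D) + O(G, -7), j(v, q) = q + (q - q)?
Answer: -18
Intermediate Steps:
d(N, y) = 6 + N (d(N, y) = (2 + N) + 4 = 6 + N)
O(o, k) = 9 + o (O(o, k) = o + (6 + 3) = o + 9 = 9 + o)
j(v, q) = q (j(v, q) = q + 0 = q)
Z(G, D) = 9 + D + 2*G (Z(G, D) = (G + D) + (9 + G) = (D + G) + (9 + G) = 9 + D + 2*G)
j(-305, -54)/Z(23, -52) = -54/(9 - 52 + 2*23) = -54/(9 - 52 + 46) = -54/3 = -54*⅓ = -18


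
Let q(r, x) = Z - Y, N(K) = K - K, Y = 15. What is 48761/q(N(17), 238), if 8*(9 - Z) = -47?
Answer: -390088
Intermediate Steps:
Z = 119/8 (Z = 9 - 1/8*(-47) = 9 + 47/8 = 119/8 ≈ 14.875)
N(K) = 0
q(r, x) = -1/8 (q(r, x) = 119/8 - 1*15 = 119/8 - 15 = -1/8)
48761/q(N(17), 238) = 48761/(-1/8) = 48761*(-8) = -390088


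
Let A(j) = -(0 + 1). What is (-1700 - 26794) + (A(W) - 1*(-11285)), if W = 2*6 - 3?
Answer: -17210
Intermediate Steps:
W = 9 (W = 12 - 3 = 9)
A(j) = -1 (A(j) = -1*1 = -1)
(-1700 - 26794) + (A(W) - 1*(-11285)) = (-1700 - 26794) + (-1 - 1*(-11285)) = -28494 + (-1 + 11285) = -28494 + 11284 = -17210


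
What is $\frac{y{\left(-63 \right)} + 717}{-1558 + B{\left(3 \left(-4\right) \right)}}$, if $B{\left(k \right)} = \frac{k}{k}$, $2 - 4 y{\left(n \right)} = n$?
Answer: $- \frac{2933}{6228} \approx -0.47094$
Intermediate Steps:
$y{\left(n \right)} = \frac{1}{2} - \frac{n}{4}$
$B{\left(k \right)} = 1$
$\frac{y{\left(-63 \right)} + 717}{-1558 + B{\left(3 \left(-4\right) \right)}} = \frac{\left(\frac{1}{2} - - \frac{63}{4}\right) + 717}{-1558 + 1} = \frac{\left(\frac{1}{2} + \frac{63}{4}\right) + 717}{-1557} = \left(\frac{65}{4} + 717\right) \left(- \frac{1}{1557}\right) = \frac{2933}{4} \left(- \frac{1}{1557}\right) = - \frac{2933}{6228}$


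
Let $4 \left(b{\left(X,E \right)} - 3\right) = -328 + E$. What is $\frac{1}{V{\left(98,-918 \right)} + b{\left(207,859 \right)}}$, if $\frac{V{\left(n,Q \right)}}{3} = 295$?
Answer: $\frac{4}{4083} \approx 0.00097967$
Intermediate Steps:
$b{\left(X,E \right)} = -79 + \frac{E}{4}$ ($b{\left(X,E \right)} = 3 + \frac{-328 + E}{4} = 3 + \left(-82 + \frac{E}{4}\right) = -79 + \frac{E}{4}$)
$V{\left(n,Q \right)} = 885$ ($V{\left(n,Q \right)} = 3 \cdot 295 = 885$)
$\frac{1}{V{\left(98,-918 \right)} + b{\left(207,859 \right)}} = \frac{1}{885 + \left(-79 + \frac{1}{4} \cdot 859\right)} = \frac{1}{885 + \left(-79 + \frac{859}{4}\right)} = \frac{1}{885 + \frac{543}{4}} = \frac{1}{\frac{4083}{4}} = \frac{4}{4083}$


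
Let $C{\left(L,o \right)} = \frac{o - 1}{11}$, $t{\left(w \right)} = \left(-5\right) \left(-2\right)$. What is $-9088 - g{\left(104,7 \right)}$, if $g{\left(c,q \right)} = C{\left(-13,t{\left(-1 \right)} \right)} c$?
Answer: $- \frac{100904}{11} \approx -9173.1$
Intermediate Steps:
$t{\left(w \right)} = 10$
$C{\left(L,o \right)} = - \frac{1}{11} + \frac{o}{11}$ ($C{\left(L,o \right)} = \left(o - 1\right) \frac{1}{11} = \left(-1 + o\right) \frac{1}{11} = - \frac{1}{11} + \frac{o}{11}$)
$g{\left(c,q \right)} = \frac{9 c}{11}$ ($g{\left(c,q \right)} = \left(- \frac{1}{11} + \frac{1}{11} \cdot 10\right) c = \left(- \frac{1}{11} + \frac{10}{11}\right) c = \frac{9 c}{11}$)
$-9088 - g{\left(104,7 \right)} = -9088 - \frac{9}{11} \cdot 104 = -9088 - \frac{936}{11} = - \frac{100904}{11}$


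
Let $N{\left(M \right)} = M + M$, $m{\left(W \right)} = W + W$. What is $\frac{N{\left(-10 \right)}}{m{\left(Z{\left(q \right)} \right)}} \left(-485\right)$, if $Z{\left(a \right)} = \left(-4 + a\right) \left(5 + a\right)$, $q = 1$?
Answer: $- \frac{2425}{9} \approx -269.44$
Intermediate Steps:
$m{\left(W \right)} = 2 W$
$N{\left(M \right)} = 2 M$
$\frac{N{\left(-10 \right)}}{m{\left(Z{\left(q \right)} \right)}} \left(-485\right) = \frac{2 \left(-10\right)}{2 \left(-20 + 1 + 1^{2}\right)} \left(-485\right) = - \frac{20}{2 \left(-20 + 1 + 1\right)} \left(-485\right) = - \frac{20}{2 \left(-18\right)} \left(-485\right) = - \frac{20}{-36} \left(-485\right) = \left(-20\right) \left(- \frac{1}{36}\right) \left(-485\right) = \frac{5}{9} \left(-485\right) = - \frac{2425}{9}$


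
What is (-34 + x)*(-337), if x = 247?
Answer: -71781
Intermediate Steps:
(-34 + x)*(-337) = (-34 + 247)*(-337) = 213*(-337) = -71781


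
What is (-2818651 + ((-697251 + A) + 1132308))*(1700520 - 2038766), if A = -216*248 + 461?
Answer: 824204366446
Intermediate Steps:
A = -53107 (A = -53568 + 461 = -53107)
(-2818651 + ((-697251 + A) + 1132308))*(1700520 - 2038766) = (-2818651 + ((-697251 - 53107) + 1132308))*(1700520 - 2038766) = (-2818651 + (-750358 + 1132308))*(-338246) = (-2818651 + 381950)*(-338246) = -2436701*(-338246) = 824204366446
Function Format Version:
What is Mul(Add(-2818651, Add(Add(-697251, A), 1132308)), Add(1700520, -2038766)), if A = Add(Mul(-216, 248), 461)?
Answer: 824204366446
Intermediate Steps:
A = -53107 (A = Add(-53568, 461) = -53107)
Mul(Add(-2818651, Add(Add(-697251, A), 1132308)), Add(1700520, -2038766)) = Mul(Add(-2818651, Add(Add(-697251, -53107), 1132308)), Add(1700520, -2038766)) = Mul(Add(-2818651, Add(-750358, 1132308)), -338246) = Mul(Add(-2818651, 381950), -338246) = Mul(-2436701, -338246) = 824204366446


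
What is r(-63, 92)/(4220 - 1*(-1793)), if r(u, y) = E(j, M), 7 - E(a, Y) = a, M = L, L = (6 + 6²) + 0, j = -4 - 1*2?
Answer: 13/6013 ≈ 0.0021620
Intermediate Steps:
j = -6 (j = -4 - 2 = -6)
L = 42 (L = (6 + 36) + 0 = 42 + 0 = 42)
M = 42
E(a, Y) = 7 - a
r(u, y) = 13 (r(u, y) = 7 - 1*(-6) = 7 + 6 = 13)
r(-63, 92)/(4220 - 1*(-1793)) = 13/(4220 - 1*(-1793)) = 13/(4220 + 1793) = 13/6013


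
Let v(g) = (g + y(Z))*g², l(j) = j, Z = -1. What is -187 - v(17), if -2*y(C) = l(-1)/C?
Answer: -9911/2 ≈ -4955.5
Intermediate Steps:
y(C) = 1/(2*C) (y(C) = -(-1)/(2*C) = 1/(2*C))
v(g) = g²*(-½ + g) (v(g) = (g + (½)/(-1))*g² = (g + (½)*(-1))*g² = (g - ½)*g² = (-½ + g)*g² = g²*(-½ + g))
-187 - v(17) = -187 - 17²*(-½ + 17) = -187 - 289*33/2 = -187 - 1*9537/2 = -187 - 9537/2 = -9911/2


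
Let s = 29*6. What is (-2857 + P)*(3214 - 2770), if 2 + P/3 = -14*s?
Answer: -4515924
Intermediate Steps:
s = 174
P = -7314 (P = -6 + 3*(-14*174) = -6 + 3*(-2436) = -6 - 7308 = -7314)
(-2857 + P)*(3214 - 2770) = (-2857 - 7314)*(3214 - 2770) = -10171*444 = -4515924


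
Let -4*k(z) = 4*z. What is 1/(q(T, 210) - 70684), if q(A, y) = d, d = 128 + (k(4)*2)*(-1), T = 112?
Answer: -1/70548 ≈ -1.4175e-5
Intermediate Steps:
k(z) = -z
d = 136 (d = 128 + (-1*4*2)*(-1) = 128 - 4*2*(-1) = 128 - 8*(-1) = 128 + 8 = 136)
q(A, y) = 136
1/(q(T, 210) - 70684) = 1/(136 - 70684) = 1/(-70548) = -1/70548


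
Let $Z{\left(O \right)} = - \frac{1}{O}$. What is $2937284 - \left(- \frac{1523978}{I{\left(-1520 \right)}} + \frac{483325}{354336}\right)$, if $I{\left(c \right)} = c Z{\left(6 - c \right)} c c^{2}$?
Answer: $\frac{43403564598836353577689}{14776774993920000} \approx 2.9373 \cdot 10^{6}$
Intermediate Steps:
$I{\left(c \right)} = - \frac{c^{4}}{6 - c}$ ($I{\left(c \right)} = c \left(- \frac{1}{6 - c}\right) c c^{2} = - \frac{c}{6 - c} c^{3} = - \frac{c^{4}}{6 - c}$)
$2937284 - \left(- \frac{1523978}{I{\left(-1520 \right)}} + \frac{483325}{354336}\right) = 2937284 - \left(- \frac{1523978}{\left(-1520\right)^{4} \frac{1}{-6 - 1520}} + \frac{483325}{354336}\right) = 2937284 - \left(- \frac{1523978}{5337948160000 \frac{1}{-1526}} + 483325 \cdot \frac{1}{354336}\right) = 2937284 - \left(- \frac{1523978}{5337948160000 \left(- \frac{1}{1526}\right)} + \frac{483325}{354336}\right) = 2937284 - \left(- \frac{1523978}{- \frac{2668974080000}{763}} + \frac{483325}{354336}\right) = 2937284 - \left(\left(-1523978\right) \left(- \frac{763}{2668974080000}\right) + \frac{483325}{354336}\right) = 2937284 - \left(\frac{581397607}{1334487040000} + \frac{483325}{354336}\right) = 2937284 - \frac{20162404959702311}{14776774993920000} = \frac{43403564598836353577689}{14776774993920000}$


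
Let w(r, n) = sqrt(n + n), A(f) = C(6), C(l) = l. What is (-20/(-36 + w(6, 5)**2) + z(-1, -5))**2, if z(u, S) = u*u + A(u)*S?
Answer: 134689/169 ≈ 796.98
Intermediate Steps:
A(f) = 6
w(r, n) = sqrt(2)*sqrt(n) (w(r, n) = sqrt(2*n) = sqrt(2)*sqrt(n))
z(u, S) = u**2 + 6*S (z(u, S) = u*u + 6*S = u**2 + 6*S)
(-20/(-36 + w(6, 5)**2) + z(-1, -5))**2 = (-20/(-36 + (sqrt(2)*sqrt(5))**2) + ((-1)**2 + 6*(-5)))**2 = (-20/(-36 + (sqrt(10))**2) + (1 - 30))**2 = (-20/(-36 + 10) - 29)**2 = (-20/(-26) - 29)**2 = (-20*(-1/26) - 29)**2 = (10/13 - 29)**2 = (-367/13)**2 = 134689/169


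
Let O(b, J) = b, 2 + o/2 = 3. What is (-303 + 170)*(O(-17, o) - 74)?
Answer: 12103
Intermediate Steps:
o = 2 (o = -4 + 2*3 = -4 + 6 = 2)
(-303 + 170)*(O(-17, o) - 74) = (-303 + 170)*(-17 - 74) = -133*(-91) = 12103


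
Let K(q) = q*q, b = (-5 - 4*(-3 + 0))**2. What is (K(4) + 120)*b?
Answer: 6664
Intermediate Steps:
b = 49 (b = (-5 - 4*(-3))**2 = (-5 + 12)**2 = 7**2 = 49)
K(q) = q**2
(K(4) + 120)*b = (4**2 + 120)*49 = (16 + 120)*49 = 136*49 = 6664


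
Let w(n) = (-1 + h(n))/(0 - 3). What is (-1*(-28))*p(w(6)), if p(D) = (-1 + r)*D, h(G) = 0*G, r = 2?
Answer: 28/3 ≈ 9.3333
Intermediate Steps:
h(G) = 0
w(n) = ⅓ (w(n) = (-1 + 0)/(0 - 3) = -1/(-3) = -1*(-⅓) = ⅓)
p(D) = D (p(D) = (-1 + 2)*D = 1*D = D)
(-1*(-28))*p(w(6)) = -1*(-28)*(⅓) = 28*(⅓) = 28/3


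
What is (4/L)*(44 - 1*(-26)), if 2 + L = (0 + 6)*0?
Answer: -140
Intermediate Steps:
L = -2 (L = -2 + (0 + 6)*0 = -2 + 6*0 = -2 + 0 = -2)
(4/L)*(44 - 1*(-26)) = (4/(-2))*(44 - 1*(-26)) = (4*(-½))*(44 + 26) = -2*70 = -140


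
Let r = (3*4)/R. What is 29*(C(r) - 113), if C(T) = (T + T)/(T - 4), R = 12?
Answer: -9889/3 ≈ -3296.3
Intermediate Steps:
r = 1 (r = (3*4)/12 = 12*(1/12) = 1)
C(T) = 2*T/(-4 + T) (C(T) = (2*T)/(-4 + T) = 2*T/(-4 + T))
29*(C(r) - 113) = 29*(2*1/(-4 + 1) - 113) = 29*(2*1/(-3) - 113) = 29*(2*1*(-⅓) - 113) = 29*(-⅔ - 113) = 29*(-341/3) = -9889/3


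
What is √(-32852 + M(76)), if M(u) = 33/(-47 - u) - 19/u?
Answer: I*√220900333/82 ≈ 181.25*I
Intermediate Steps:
M(u) = -19/u + 33/(-47 - u)
√(-32852 + M(76)) = √(-32852 + (-893 - 52*76)/(76*(47 + 76))) = √(-32852 + (1/76)*(-893 - 3952)/123) = √(-32852 + (1/76)*(1/123)*(-4845)) = √(-32852 - 85/164) = √(-5387813/164) = I*√220900333/82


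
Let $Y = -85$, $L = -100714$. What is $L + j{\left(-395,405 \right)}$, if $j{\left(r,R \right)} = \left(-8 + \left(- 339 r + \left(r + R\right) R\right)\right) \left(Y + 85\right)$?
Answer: $-100714$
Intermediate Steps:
$j{\left(r,R \right)} = 0$ ($j{\left(r,R \right)} = \left(-8 + \left(- 339 r + \left(r + R\right) R\right)\right) \left(-85 + 85\right) = \left(-8 + \left(- 339 r + \left(R + r\right) R\right)\right) 0 = \left(-8 + \left(- 339 r + R \left(R + r\right)\right)\right) 0 = \left(-8 - 339 r + R \left(R + r\right)\right) 0 = 0$)
$L + j{\left(-395,405 \right)} = -100714 + 0 = -100714$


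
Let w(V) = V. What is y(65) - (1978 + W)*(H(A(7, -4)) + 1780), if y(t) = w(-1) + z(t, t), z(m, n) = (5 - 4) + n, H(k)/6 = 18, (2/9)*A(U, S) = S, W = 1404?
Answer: -6385151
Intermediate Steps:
A(U, S) = 9*S/2
H(k) = 108 (H(k) = 6*18 = 108)
z(m, n) = 1 + n
y(t) = t (y(t) = -1 + (1 + t) = t)
y(65) - (1978 + W)*(H(A(7, -4)) + 1780) = 65 - (1978 + 1404)*(108 + 1780) = 65 - 3382*1888 = 65 - 1*6385216 = 65 - 6385216 = -6385151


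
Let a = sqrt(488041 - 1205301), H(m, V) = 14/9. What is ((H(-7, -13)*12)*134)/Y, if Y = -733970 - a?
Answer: -68846386/20201725431 + 938*I*sqrt(179315)/101008627155 ≈ -0.0034079 + 3.9324e-6*I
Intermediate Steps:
H(m, V) = 14/9 (H(m, V) = 14*(1/9) = 14/9)
a = 2*I*sqrt(179315) (a = sqrt(-717260) = 2*I*sqrt(179315) ≈ 846.91*I)
Y = -733970 - 2*I*sqrt(179315) ≈ -7.3397e+5 - 846.91*I
((H(-7, -13)*12)*134)/Y = (((14/9)*12)*134)/(-733970 - 2*I*sqrt(179315)) = ((56/3)*134)/(-733970 - 2*I*sqrt(179315)) = 7504/(3*(-733970 - 2*I*sqrt(179315)))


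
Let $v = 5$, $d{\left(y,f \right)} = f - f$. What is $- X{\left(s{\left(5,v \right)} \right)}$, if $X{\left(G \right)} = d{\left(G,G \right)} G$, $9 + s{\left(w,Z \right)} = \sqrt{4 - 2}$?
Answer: $0$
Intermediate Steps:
$d{\left(y,f \right)} = 0$
$s{\left(w,Z \right)} = -9 + \sqrt{2}$ ($s{\left(w,Z \right)} = -9 + \sqrt{4 - 2} = -9 + \sqrt{2}$)
$X{\left(G \right)} = 0$ ($X{\left(G \right)} = 0 G = 0$)
$- X{\left(s{\left(5,v \right)} \right)} = \left(-1\right) 0 = 0$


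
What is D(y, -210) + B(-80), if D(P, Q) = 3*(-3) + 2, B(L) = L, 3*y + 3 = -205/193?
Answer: -87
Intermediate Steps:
y = -784/579 (y = -1 + (-205/193)/3 = -1 + (-205*1/193)/3 = -1 + (⅓)*(-205/193) = -1 - 205/579 = -784/579 ≈ -1.3541)
D(P, Q) = -7 (D(P, Q) = -9 + 2 = -7)
D(y, -210) + B(-80) = -7 - 80 = -87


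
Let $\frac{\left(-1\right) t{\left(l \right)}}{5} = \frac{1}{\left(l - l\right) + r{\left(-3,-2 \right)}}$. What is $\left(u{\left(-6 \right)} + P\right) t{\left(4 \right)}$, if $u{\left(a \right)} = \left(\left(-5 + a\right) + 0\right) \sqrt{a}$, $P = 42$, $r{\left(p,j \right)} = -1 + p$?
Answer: $\frac{105}{2} - \frac{55 i \sqrt{6}}{4} \approx 52.5 - 33.68 i$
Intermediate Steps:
$t{\left(l \right)} = \frac{5}{4}$ ($t{\left(l \right)} = - \frac{5}{\left(l - l\right) - 4} = - \frac{5}{0 - 4} = - \frac{5}{-4} = \left(-5\right) \left(- \frac{1}{4}\right) = \frac{5}{4}$)
$u{\left(a \right)} = \sqrt{a} \left(-5 + a\right)$ ($u{\left(a \right)} = \left(-5 + a\right) \sqrt{a} = \sqrt{a} \left(-5 + a\right)$)
$\left(u{\left(-6 \right)} + P\right) t{\left(4 \right)} = \left(\sqrt{-6} \left(-5 - 6\right) + 42\right) \frac{5}{4} = \left(i \sqrt{6} \left(-11\right) + 42\right) \frac{5}{4} = \left(- 11 i \sqrt{6} + 42\right) \frac{5}{4} = \left(42 - 11 i \sqrt{6}\right) \frac{5}{4} = \frac{105}{2} - \frac{55 i \sqrt{6}}{4}$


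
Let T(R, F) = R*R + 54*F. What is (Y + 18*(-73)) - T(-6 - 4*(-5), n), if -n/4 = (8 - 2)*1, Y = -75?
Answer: -289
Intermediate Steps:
n = -24 (n = -4*(8 - 2) = -24 ≈ -24.000)
T(R, F) = R² + 54*F
(Y + 18*(-73)) - T(-6 - 4*(-5), n) = (-75 + 18*(-73)) - ((-6 - 4*(-5))² + 54*(-24)) = (-75 - 1314) - ((-6 + 20)² - 1296) = -1389 - (14² - 1296) = -1389 - (196 - 1296) = -1389 - 1*(-1100) = -1389 + 1100 = -289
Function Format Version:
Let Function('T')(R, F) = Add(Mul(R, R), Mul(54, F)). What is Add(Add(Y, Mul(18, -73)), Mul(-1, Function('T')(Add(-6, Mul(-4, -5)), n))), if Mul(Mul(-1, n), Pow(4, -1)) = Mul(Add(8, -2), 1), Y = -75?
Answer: -289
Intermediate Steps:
n = -24 (n = Mul(-4, Mul(Add(8, -2), 1)) = Mul(-4, Mul(6, 1)) = Mul(-4, 6) = -24)
Function('T')(R, F) = Add(Pow(R, 2), Mul(54, F))
Add(Add(Y, Mul(18, -73)), Mul(-1, Function('T')(Add(-6, Mul(-4, -5)), n))) = Add(Add(-75, Mul(18, -73)), Mul(-1, Add(Pow(Add(-6, Mul(-4, -5)), 2), Mul(54, -24)))) = Add(Add(-75, -1314), Mul(-1, Add(Pow(Add(-6, 20), 2), -1296))) = Add(-1389, Mul(-1, Add(Pow(14, 2), -1296))) = Add(-1389, Mul(-1, Add(196, -1296))) = Add(-1389, Mul(-1, -1100)) = Add(-1389, 1100) = -289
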